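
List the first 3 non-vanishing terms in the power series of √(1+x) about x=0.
-x^2/8 + x/2 + 1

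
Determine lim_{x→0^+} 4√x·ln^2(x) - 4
The product is a 0·∞ indeterminate form at x → 0⁺.
Rewrite the product as 4·ln^2(x) / x^(-1/2) and apply L'Hôpital, or use the standard hierarchy x^(-1/2) ≫ |ln x|^2 as x → 0⁺.
The indeterminate product → 0, so the limit = -4.

Final answer: -4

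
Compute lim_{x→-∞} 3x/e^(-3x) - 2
The quotient is an ∞/∞ indeterminate form as x → -∞.
Compare growth rates of the dominant terms (exponentials ≫ polynomials ≫ logarithms), or apply L'Hôpital's rule; the quotient → 0.
Adding the constant: 0 - 2 = -2. Limit = -2.

Final answer: -2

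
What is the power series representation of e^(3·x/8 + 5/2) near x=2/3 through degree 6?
e^(11/4) + 3·e^(11/4)·(x - 2/3)/8 + 9·e^(11/4)·(x - 2/3)^2/128 + 9·e^(11/4)·(x - 2/3)^3/1024 + 27·e^(11/4)·(x - 2/3)^4/32768 + 81·e^(11/4)·(x - 2/3)^5/1310720 + 81·e^(11/4)·(x - 2/3)^6/20971520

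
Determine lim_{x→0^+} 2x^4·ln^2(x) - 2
The product is a 0·∞ indeterminate form at x → 0⁺.
Rewrite the product as 2·ln^2(x) / x^(-4) and apply L'Hôpital, or use the standard hierarchy x^(-4) ≫ |ln x|^2 as x → 0⁺.
The indeterminate product → 0, so the limit = -2.

Final answer: -2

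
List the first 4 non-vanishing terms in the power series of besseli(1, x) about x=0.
x^7/18432 + x^5/384 + x^3/16 + x/2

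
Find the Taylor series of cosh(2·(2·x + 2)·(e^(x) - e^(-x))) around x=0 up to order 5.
704·x^5 + 640·x^4/3 + 64·x^3 + 32·x^2 + 1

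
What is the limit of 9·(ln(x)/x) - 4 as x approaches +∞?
Evaluate the dominant behaviour as x → +∞; each term tends to a finite value or vanishes.
Limit = -4.

Final answer: -4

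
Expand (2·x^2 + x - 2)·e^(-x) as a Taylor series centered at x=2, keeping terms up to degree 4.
8·e^(-2) + e^(-2)·(x - 2) - 3·e^(-2)·(x - 2)^2 + 7·e^(-2)·(x - 2)^3/6 - e^(-2)·(x - 2)^4/6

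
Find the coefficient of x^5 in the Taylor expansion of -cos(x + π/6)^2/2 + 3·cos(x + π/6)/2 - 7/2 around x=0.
Expand to order 5: -cos(x + π/6)^2/2 + 3·cos(x + π/6)/2 - 7/2 = x^5·(-1/160 + √(3)/30) + x^4·(-1/12 + √(3)/32) + x^3·(1/8 - √(3)/6) + x^2·(1/4 - 3·√(3)/8) + x·(-3/4 + √(3)/4) - 31/8 + 3·√(3)/4 + O(x^6).
The coefficient of x^5 is -1/160 + √(3)/30.

Final answer: -1/160 + √(3)/30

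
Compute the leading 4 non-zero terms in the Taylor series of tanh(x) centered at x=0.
-17·x^7/315 + 2·x^5/15 - x^3/3 + x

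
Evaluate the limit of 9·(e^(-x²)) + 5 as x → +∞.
Evaluate the dominant behaviour as x → +∞; each term tends to a finite value or vanishes.
Limit = 5.

Final answer: 5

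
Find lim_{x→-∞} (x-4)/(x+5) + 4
Evaluate the dominant behaviour as x → -∞; each term tends to a finite value or vanishes.
Limit = 5.

Final answer: 5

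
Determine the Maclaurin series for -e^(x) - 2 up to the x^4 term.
-x^4/24 - x^3/6 - x^2/2 - x - 3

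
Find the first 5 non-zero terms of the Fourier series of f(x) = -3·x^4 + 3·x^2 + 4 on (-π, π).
(-156 + 24·π^2)·cos(x) + (12 - 6·π^2)·cos(2·x) + (-28/9 + 8·π^2/3)·cos(3·x) + (21/16 - 3·π^2/2)·cos(4·x) - 3·π^4/5 + 4 + π^2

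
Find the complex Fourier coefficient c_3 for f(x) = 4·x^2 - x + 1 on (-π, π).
Compute the real Fourier coefficients first: a_3 = -16/9, b_3 = -2/3.
Then c_3 = (a_3 − i·b_3)/2 = -8/9 + i/3.

Final answer: -8/9 + i/3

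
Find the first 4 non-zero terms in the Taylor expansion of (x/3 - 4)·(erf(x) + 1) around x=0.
8·x^3/(3·√(π)) + 2·x^2/(3·√(π)) + x·(1/3 - 8/√(π)) - 4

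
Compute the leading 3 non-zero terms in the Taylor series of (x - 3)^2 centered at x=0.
x^2 - 6·x + 9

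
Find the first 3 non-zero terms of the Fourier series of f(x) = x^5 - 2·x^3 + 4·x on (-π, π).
(-44·π^2 + 2·π^4 + 272)·sin(x) + (-π^4 - 29/2 + 7·π^2)·sin(2·x) + (-76·π^2/27 + 368/81 + 2·π^4/3)·sin(3·x)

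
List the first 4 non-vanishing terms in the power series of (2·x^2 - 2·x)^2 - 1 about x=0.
4·x^4 - 8·x^3 + 4·x^2 - 1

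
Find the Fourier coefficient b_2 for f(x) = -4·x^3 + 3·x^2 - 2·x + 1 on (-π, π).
b_2 = (1/π) ∫_{-π}^{π} f(x)·sin(2x) dx.
Evaluate the integral (use parity and integration by parts as needed): b_2 = -4 + 4·π^2.

Final answer: -4 + 4·π^2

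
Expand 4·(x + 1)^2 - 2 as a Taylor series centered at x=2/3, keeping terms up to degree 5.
82/9 + 40·(x - 2/3)/3 + 4·(x - 2/3)^2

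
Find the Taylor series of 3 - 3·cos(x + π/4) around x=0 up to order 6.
√(2)·x^6/480 + √(2)·x^5/80 - √(2)·x^4/16 - √(2)·x^3/4 + 3·√(2)·x^2/4 + 3·√(2)·x/2 - 3·√(2)/2 + 3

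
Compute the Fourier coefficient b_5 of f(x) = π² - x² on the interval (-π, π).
b_5 = (1/π) ∫_{-π}^{π} f(x)·sin(5x) dx.
Evaluate the integral (use parity and integration by parts as needed): b_5 = 0.

Final answer: 0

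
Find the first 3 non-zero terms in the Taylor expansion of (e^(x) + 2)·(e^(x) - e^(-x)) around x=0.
2·x^3 + 2·x^2 + 6·x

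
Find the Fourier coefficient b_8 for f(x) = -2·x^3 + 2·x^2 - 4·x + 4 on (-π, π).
b_8 = (1/π) ∫_{-π}^{π} f(x)·sin(8x) dx.
Evaluate the integral (use parity and integration by parts as needed): b_8 = 61/64 + π^2/2.

Final answer: 61/64 + π^2/2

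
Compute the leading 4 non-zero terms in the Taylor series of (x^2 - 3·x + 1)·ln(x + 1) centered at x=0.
-7·x^4/4 + 17·x^3/6 - 7·x^2/2 + x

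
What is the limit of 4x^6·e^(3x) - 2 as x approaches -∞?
The product is a 0·∞ indeterminate form at x → -∞.
Rewrite the product as 4x^6 / e^(-3x) (an ∞/∞ form) and apply L'Hôpital, or use the standard hierarchy e^(3|x|) ≫ |x^6| as x → -∞.
The indeterminate product → 0, so the limit = -2.

Final answer: -2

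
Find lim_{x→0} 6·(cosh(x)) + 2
Direct substitution at x = 0 gives 8.

Final answer: 8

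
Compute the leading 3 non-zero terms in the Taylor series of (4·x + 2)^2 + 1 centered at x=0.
16·x^2 + 16·x + 5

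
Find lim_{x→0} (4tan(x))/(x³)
Both numerator and denominator → 0 as x → 0; this is a 0/0 indeterminate form.
Expand each to leading order near x = 0: numerator ~ 4·x, denominator ~ x^3.
The limit of the ratio is ∞.

Final answer: ∞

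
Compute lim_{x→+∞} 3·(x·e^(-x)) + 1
Evaluate the dominant behaviour as x → +∞; each term tends to a finite value or vanishes.
Limit = 1.

Final answer: 1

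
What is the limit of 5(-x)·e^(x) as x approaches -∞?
This is a 0·∞ indeterminate form at x → -∞.
Rewrite the product as 5(-x) / e^(-x) (an ∞/∞ form) and apply L'Hôpital, or use the standard hierarchy e^(|x|) ≫ |(-x)| as x → -∞.
The indeterminate product → 0, so the limit = 0.

Final answer: 0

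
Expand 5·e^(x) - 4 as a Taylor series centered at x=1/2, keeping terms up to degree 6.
-4 + 5·e^(1/2) + 5·e^(1/2)·(x - 1/2) + 5·e^(1/2)·(x - 1/2)^2/2 + 5·e^(1/2)·(x - 1/2)^3/6 + 5·e^(1/2)·(x - 1/2)^4/24 + e^(1/2)·(x - 1/2)^5/24 + e^(1/2)·(x - 1/2)^6/144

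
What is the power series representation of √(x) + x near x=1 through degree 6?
2 + 3·(x - 1)/2 - (x - 1)^2/8 + (x - 1)^3/16 - 5·(x - 1)^4/128 + 7·(x - 1)^5/256 - 21·(x - 1)^6/1024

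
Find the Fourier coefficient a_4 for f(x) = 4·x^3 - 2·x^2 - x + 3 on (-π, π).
a_4 = (1/π) ∫_{-π}^{π} f(x)·cos(4x) dx.
Evaluate the integral (use parity and integration by parts as needed): a_4 = -1/2.

Final answer: -1/2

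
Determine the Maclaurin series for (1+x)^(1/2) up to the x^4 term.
-5·x^4/128 + x^3/16 - x^2/8 + x/2 + 1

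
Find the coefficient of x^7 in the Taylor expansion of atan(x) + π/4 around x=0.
Expand to order 7: atan(x) + π/4 = -x^7/7 + x^5/5 - x^3/3 + x + π/4 + O(x^8).
The coefficient of x^7 is -1/7.

Final answer: -1/7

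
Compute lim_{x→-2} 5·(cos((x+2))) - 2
Direct substitution at x = -2 gives 3.

Final answer: 3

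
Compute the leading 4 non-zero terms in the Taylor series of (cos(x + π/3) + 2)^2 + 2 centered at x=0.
2·√(3)·x^3/3 - x^2/2 - 5·√(3)·x/2 + 33/4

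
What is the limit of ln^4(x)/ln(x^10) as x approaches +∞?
This is an ∞/∞ indeterminate form as x → +∞.
Write ln(x^10) = 10·ln(x), reducing the quotient to ln^3(x)/10 → ∞.
Limit = ∞.

Final answer: ∞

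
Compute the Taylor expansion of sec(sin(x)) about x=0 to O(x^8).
-23·x^6/720 + x^4/24 + x^2/2 + 1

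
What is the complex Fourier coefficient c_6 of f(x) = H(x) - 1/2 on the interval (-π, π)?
Compute the real Fourier coefficients first: a_6 = 0, b_6 = 0.
Then c_6 = (a_6 − i·b_6)/2 = 0.

Final answer: 0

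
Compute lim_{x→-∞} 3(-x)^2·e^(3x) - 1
The product is a 0·∞ indeterminate form at x → -∞.
Rewrite the product as 3(-x)^2 / e^(-3x) (an ∞/∞ form) and apply L'Hôpital, or use the standard hierarchy e^(3|x|) ≫ |(-x)^2| as x → -∞.
The indeterminate product → 0, so the limit = -1.

Final answer: -1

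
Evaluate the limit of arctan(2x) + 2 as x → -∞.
Evaluate the dominant behaviour as x → -∞; each term tends to a finite value or vanishes.
Limit = 2 - π/2.

Final answer: 2 - π/2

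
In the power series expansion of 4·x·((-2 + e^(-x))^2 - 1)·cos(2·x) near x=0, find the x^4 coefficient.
-56/3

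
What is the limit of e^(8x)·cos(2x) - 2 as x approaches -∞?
Evaluate the dominant behaviour as x → -∞; each term tends to a finite value or vanishes.
Limit = -2.

Final answer: -2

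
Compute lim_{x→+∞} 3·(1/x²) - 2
Evaluate the dominant behaviour as x → +∞; each term tends to a finite value or vanishes.
Limit = -2.

Final answer: -2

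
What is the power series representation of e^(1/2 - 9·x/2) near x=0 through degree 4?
2187·x^4·e^(1/2)/128 - 243·x^3·e^(1/2)/16 + 81·x^2·e^(1/2)/8 - 9·x·e^(1/2)/2 + e^(1/2)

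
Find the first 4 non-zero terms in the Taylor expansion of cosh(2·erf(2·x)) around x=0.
x^6·(-8192/(9·π^2) + 16384/(45·π^3) + 7168/(45·π)) + x^4·(-256/(3·π) + 512/(3·π^2)) + 32·x^2/π + 1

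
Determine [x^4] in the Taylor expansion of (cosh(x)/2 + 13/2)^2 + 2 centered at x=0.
Expand to order 4: (cosh(x)/2 + 13/2)^2 + 2 = 17·x^4/48 + 7·x^2/2 + 51 + O(x^5).
The coefficient of x^4 is 17/48.

Final answer: 17/48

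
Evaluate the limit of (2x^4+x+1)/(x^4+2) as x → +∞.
This is an ∞/∞ indeterminate form as x → +∞.
Divide numerator and denominator by x^4 and let the lower-order terms vanish; the leading terms give 2/1 = 2.
Limit = 2.

Final answer: 2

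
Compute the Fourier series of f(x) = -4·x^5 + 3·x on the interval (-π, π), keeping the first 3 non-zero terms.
(-954 - 8·π^4 + 160·π^2)·sin(x) + (-20·π^2 + 27 + 4·π^4)·sin(2·x) + (-8·π^4/3 - 158/81 + 160·π^2/27)·sin(3·x)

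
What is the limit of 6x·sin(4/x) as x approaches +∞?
As x → +∞: let u = 4/x → 0⁺; then 6·x·sin(4/x) = 6·4·sin(u)/u → 6·4·1 = 24.
Limit = 24.

Final answer: 24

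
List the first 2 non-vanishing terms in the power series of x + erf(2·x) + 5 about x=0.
x·(1 + 4/√(π)) + 5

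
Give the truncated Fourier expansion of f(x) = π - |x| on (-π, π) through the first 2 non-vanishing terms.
4·cos(x)/π + π/2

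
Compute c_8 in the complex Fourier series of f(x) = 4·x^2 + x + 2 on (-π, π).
Compute the real Fourier coefficients first: a_8 = 1/4, b_8 = -1/4.
Then c_8 = (a_8 − i·b_8)/2 = 1/8 + i/8.

Final answer: 1/8 + i/8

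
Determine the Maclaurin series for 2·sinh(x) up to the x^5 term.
x^5/60 + x^3/3 + 2·x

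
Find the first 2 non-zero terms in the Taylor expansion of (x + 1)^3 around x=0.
3·x + 1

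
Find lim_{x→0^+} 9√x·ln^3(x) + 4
The product is a 0·∞ indeterminate form at x → 0⁺.
Rewrite the product as 9·ln^3(x) / x^(-1/2) and apply L'Hôpital, or use the standard hierarchy x^(-1/2) ≫ |ln x|^3 as x → 0⁺.
The indeterminate product → 0, so the limit = 4.

Final answer: 4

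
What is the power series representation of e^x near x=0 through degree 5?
x^5/120 + x^4/24 + x^3/6 + x^2/2 + x + 1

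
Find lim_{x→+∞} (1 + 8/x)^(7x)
As x → +∞: write (1 + 8/x)^(7x) = ((1 + 8/x)^x)^7 → (e^8)^7 = e^56.
Limit = e^(56).

Final answer: e^(56)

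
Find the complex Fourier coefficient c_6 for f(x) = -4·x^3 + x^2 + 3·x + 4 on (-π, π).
Compute the real Fourier coefficients first: a_6 = 1/9, b_6 = -11/9 + 4·π^2/3.
Then c_6 = (a_6 − i·b_6)/2 = 1/18 - 2·i·π^2/3 + 11·i/18.

Final answer: 1/18 - 2·i·π^2/3 + 11·i/18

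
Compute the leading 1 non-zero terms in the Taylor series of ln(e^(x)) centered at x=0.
x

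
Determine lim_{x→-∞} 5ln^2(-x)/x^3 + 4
The quotient is an ∞/∞ indeterminate form as x → -∞.
Compare growth rates of the dominant terms (exponentials ≫ polynomials ≫ logarithms), or apply L'Hôpital's rule; the quotient → 0.
Adding the constant: 0 + 4 = 4. Limit = 4.

Final answer: 4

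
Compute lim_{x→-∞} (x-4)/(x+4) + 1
Evaluate the dominant behaviour as x → -∞; each term tends to a finite value or vanishes.
Limit = 2.

Final answer: 2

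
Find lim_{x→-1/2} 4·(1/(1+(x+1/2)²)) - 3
Direct substitution at x = -1/2 gives 1.

Final answer: 1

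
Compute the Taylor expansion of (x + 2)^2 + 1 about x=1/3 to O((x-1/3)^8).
58/9 + 14·(x - 1/3)/3 + (x - 1/3)^2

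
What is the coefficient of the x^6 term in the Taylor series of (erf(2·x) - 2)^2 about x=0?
Expand to order 6: (erf(2·x) - 2)^2 = 3584·x^6/(45·π) - 128·x^5/(5·√(π)) - 128·x^4/(3·π) + 64·x^3/(3·√(π)) + 16·x^2/π - 16·x/√(π) + 4 + O(x^7).
The coefficient of x^6 is 3584/(45·π).

Final answer: 3584/(45·π)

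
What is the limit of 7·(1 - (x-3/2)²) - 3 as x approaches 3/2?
Direct substitution at x = 3/2 gives 4.

Final answer: 4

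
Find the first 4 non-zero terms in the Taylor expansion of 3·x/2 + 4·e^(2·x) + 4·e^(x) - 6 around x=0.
6·x^3 + 10·x^2 + 27·x/2 + 2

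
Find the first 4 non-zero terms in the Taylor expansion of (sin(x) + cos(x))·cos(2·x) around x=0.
-13·x^3/6 - 5·x^2/2 + x + 1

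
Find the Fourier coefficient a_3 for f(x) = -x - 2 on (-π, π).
a_3 = (1/π) ∫_{-π}^{π} f(x)·cos(3x) dx.
Evaluate the integral (use parity and integration by parts as needed): a_3 = 0.

Final answer: 0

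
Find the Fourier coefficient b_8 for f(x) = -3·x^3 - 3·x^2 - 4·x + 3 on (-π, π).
b_8 = (1/π) ∫_{-π}^{π} f(x)·sin(8x) dx.
Evaluate the integral (use parity and integration by parts as needed): b_8 = 119/128 + 3·π^2/4.

Final answer: 119/128 + 3·π^2/4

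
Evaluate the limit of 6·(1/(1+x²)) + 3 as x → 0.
Direct substitution at x = 0 gives 9.

Final answer: 9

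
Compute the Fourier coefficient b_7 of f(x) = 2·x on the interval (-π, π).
b_7 = (1/π) ∫_{-π}^{π} f(x)·sin(7x) dx.
Evaluate the integral (use parity and integration by parts as needed): b_7 = 4/7.

Final answer: 4/7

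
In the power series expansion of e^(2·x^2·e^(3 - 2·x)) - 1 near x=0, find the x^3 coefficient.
Expand to order 3: e^(2·x^2·e^(3 - 2·x)) - 1 = -4·x^3·e^(3) + 2·x^2·e^(3) + O(x^4).
The coefficient of x^3 is -4·e^(3).

Final answer: -4·e^(3)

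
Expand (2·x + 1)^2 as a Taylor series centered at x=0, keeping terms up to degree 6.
4·x^2 + 4·x + 1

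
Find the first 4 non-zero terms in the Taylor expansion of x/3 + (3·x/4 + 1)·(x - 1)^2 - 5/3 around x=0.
3·x^3/4 - x^2/2 - 11·x/12 - 2/3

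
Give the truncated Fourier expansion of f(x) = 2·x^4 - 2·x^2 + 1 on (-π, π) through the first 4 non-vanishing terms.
(104 - 16·π^2)·cos(x) + (-8 + 4·π^2)·cos(2·x) + (56/27 - 16·π^2/9)·cos(3·x) - 2·π^2/3 + 1 + 2·π^4/5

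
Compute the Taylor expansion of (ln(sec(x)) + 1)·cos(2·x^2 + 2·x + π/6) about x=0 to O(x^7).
x^6·(11/12 + 31·√(3)/20) + x^5·(√(3)/3 + 127/60) + x^4·(3/2 - 9·√(3)/8) + x^3·(1/6 - 2·√(3)) + x^2·(-3·√(3)/4 - 1) - x + √(3)/2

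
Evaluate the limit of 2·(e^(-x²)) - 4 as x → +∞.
Evaluate the dominant behaviour as x → +∞; each term tends to a finite value or vanishes.
Limit = -4.

Final answer: -4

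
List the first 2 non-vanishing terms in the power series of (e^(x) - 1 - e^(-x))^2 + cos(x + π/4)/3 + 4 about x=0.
x·(-4 - √(2)/6) + √(2)/6 + 5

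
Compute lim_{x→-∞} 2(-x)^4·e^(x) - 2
The product is a 0·∞ indeterminate form at x → -∞.
Rewrite the product as 2(-x)^4 / e^(-x) (an ∞/∞ form) and apply L'Hôpital, or use the standard hierarchy e^(|x|) ≫ |(-x)^4| as x → -∞.
The indeterminate product → 0, so the limit = -2.

Final answer: -2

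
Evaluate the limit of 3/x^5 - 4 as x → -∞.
Evaluate the dominant behaviour as x → -∞; each term tends to a finite value or vanishes.
Limit = -4.

Final answer: -4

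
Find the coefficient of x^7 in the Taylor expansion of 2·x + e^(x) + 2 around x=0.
Expand to order 7: 2·x + e^(x) + 2 = x^7/5040 + x^6/720 + x^5/120 + x^4/24 + x^3/6 + x^2/2 + 3·x + 3 + O(x^8).
The coefficient of x^7 is 1/5040.

Final answer: 1/5040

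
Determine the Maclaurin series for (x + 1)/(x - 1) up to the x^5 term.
-2·x^5 - 2·x^4 - 2·x^3 - 2·x^2 - 2·x - 1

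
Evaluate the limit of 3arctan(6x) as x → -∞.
Evaluate the dominant behaviour as x → -∞; each term tends to a finite value or vanishes.
Limit = -3·π/2.

Final answer: -3·π/2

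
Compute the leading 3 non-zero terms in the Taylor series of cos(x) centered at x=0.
x^4/24 - x^2/2 + 1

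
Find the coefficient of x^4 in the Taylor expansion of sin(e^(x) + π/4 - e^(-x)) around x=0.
Expand to order 4: sin(e^(x) + π/4 - e^(-x)) = -√(2)·x^3/2 - √(2)·x^2 + √(2)·x + √(2)/2 + O(x^5).
The coefficient of x^4 is 0.

Final answer: 0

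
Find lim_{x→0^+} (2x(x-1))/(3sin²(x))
Both numerator and denominator → 0 as x → 0^+; this is a 0/0 indeterminate form.
Expand each to leading order near x = 0: numerator ~ -2·x, denominator ~ 3·x^2.
The limit of the ratio is -∞.

Final answer: -∞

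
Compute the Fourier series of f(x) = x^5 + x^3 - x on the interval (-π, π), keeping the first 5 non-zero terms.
(-38·π^2 + 2·π^4 + 226)·sin(x) + (-π^4 - 5 + 4·π^2)·sin(2·x) + (-22·π^2/27 - 10/81 + 2·π^4/3)·sin(3·x) + (-π^4/2 + 29/64 + π^2/8)·sin(4·x) + (-262/625 + 2·π^2/25 + 2·π^4/5)·sin(5·x)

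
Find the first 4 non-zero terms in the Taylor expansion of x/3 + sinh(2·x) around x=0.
8·x^7/315 + 4·x^5/15 + 4·x^3/3 + 7·x/3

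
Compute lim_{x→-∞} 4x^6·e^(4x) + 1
The product is a 0·∞ indeterminate form at x → -∞.
Rewrite the product as 4x^6 / e^(-4x) (an ∞/∞ form) and apply L'Hôpital, or use the standard hierarchy e^(4|x|) ≫ |x^6| as x → -∞.
The indeterminate product → 0, so the limit = 1.

Final answer: 1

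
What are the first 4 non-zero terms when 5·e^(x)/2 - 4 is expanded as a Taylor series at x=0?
5·x^3/12 + 5·x^2/4 + 5·x/2 - 3/2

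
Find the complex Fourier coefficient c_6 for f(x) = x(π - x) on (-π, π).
Compute the real Fourier coefficients first: a_6 = -1/9, b_6 = -π/3.
Then c_6 = (a_6 − i·b_6)/2 = -1/18 + i·π/6.

Final answer: -1/18 + i·π/6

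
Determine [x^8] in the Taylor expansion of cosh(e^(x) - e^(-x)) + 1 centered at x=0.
74/315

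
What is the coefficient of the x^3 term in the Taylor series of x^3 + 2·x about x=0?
Expand to order 3: x^3 + 2·x = x^3 + 2·x + O(x^4).
The coefficient of x^3 is 1.

Final answer: 1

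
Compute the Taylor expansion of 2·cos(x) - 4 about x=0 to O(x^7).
-x^6/360 + x^4/12 - x^2 - 2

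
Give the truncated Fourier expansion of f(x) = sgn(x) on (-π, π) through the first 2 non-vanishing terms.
4·sin(x)/π + 4·sin(3·x)/(3·π)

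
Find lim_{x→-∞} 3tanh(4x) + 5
Evaluate the dominant behaviour as x → -∞; each term tends to a finite value or vanishes.
Limit = 2.

Final answer: 2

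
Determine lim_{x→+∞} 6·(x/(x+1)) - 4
Evaluate the dominant behaviour as x → +∞; each term tends to a finite value or vanishes.
Limit = 2.

Final answer: 2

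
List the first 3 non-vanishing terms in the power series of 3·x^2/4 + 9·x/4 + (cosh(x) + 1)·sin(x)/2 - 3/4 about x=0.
3·x^2/4 + 13·x/4 - 3/4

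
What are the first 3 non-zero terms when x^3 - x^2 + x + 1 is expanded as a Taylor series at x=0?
-x^2 + x + 1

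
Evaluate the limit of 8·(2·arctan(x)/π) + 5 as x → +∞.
Evaluate the dominant behaviour as x → +∞; each term tends to a finite value or vanishes.
Limit = 13.

Final answer: 13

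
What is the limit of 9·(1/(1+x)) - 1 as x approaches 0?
Direct substitution at x = 0 gives 8.

Final answer: 8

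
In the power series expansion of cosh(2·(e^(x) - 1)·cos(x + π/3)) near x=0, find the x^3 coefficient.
Expand to order 3: cosh(2·(e^(x) - 1)·cos(x + π/3)) = x^3·(1/2 - √(3)) + x^2/2 + 1 + O(x^4).
The coefficient of x^3 is 1/2 - √(3).

Final answer: 1/2 - √(3)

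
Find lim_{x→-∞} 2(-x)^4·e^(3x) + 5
The product is a 0·∞ indeterminate form at x → -∞.
Rewrite the product as 2(-x)^4 / e^(-3x) (an ∞/∞ form) and apply L'Hôpital, or use the standard hierarchy e^(3|x|) ≫ |(-x)^4| as x → -∞.
The indeterminate product → 0, so the limit = 5.

Final answer: 5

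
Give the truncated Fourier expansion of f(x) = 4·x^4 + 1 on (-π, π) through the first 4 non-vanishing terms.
(192 - 32·π^2)·cos(x) + (-12 + 8·π^2)·cos(2·x) + (64/27 - 32·π^2/9)·cos(3·x) + 1 + 4·π^4/5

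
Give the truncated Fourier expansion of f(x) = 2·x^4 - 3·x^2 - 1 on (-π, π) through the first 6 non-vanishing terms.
(108 - 16·π^2)·cos(x) + (-9 + 4·π^2)·cos(2·x) + (68/27 - 16·π^2/9)·cos(3·x) + (-9/8 + π^2)·cos(4·x) + (396/625 - 16·π^2/25)·cos(5·x) - π^2 - 1 + 2·π^4/5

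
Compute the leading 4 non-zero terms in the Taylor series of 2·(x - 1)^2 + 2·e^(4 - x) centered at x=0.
-x^3·e^(4)/3 + x^2·(2 + e^(4)) + x·(-2·e^(4) - 4) + 2 + 2·e^(4)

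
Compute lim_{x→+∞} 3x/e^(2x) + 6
The quotient is an ∞/∞ indeterminate form as x → +∞.
The exponential denominator e^(2x) dominates the polynomial numerator (e^x ≫ x as x → ∞), so the quotient → 0.
Adding the constant: 0 + 6 = 6. Limit = 6.

Final answer: 6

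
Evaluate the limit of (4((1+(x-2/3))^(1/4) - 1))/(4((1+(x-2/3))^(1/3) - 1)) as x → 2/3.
Both numerator and denominator → 0 as x → 2/3; this is a 0/0 indeterminate form.
Expand each to leading order near x = 2/3: numerator ~ (x - 2/3), denominator ~ 4·(x - 2/3)/3.
The limit of the ratio is 3/4.

Final answer: 3/4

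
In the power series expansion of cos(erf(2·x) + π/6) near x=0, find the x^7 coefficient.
Expand to order 7: cos(erf(2·x) + π/6) = x^7·(512/(315·π^(7/2)) + 256/(9·π^(5/2)) + 64/(21·√(π)) + 2432/(45·π^(3/2))) + x^6·(-896·√(3)/(45·π) - 256·√(3)/(9·π^2) - 128·√(3)/(45·π^3)) + x^5·(-64/(3·π^(3/2)) - 16/(5·√(π)) - 64/(15·π^(5/2))) + x^4·(16·√(3)/(3·π^2) + 32·√(3)/(3·π)) + x^3·(16/(3·π^(3/2)) + 8/(3·√(π))) - 4·√(3)·x^2/π - 2·x/√(π) + √(3)/2 + O(x^8).
The coefficient of x^7 is 512/(315·π^(7/2)) + 256/(9·π^(5/2)) + 64/(21·√(π)) + 2432/(45·π^(3/2)).

Final answer: 512/(315·π^(7/2)) + 256/(9·π^(5/2)) + 64/(21·√(π)) + 2432/(45·π^(3/2))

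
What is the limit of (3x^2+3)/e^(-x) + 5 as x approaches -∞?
The quotient is an ∞/∞ indeterminate form as x → -∞.
Compare growth rates of the dominant terms (exponentials ≫ polynomials ≫ logarithms), or apply L'Hôpital's rule; the quotient → 0.
Adding the constant: 0 + 5 = 5. Limit = 5.

Final answer: 5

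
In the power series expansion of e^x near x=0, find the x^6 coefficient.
Expand to order 6: e^x = x^6/720 + x^5/120 + x^4/24 + x^3/6 + x^2/2 + x + 1 + O(x^7).
The coefficient of x^6 is 1/720.

Final answer: 1/720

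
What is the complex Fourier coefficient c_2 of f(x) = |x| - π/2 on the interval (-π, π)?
Compute the real Fourier coefficients first: a_2 = 0, b_2 = 0.
Then c_2 = (a_2 − i·b_2)/2 = 0.

Final answer: 0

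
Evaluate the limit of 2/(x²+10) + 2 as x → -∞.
Evaluate the dominant behaviour as x → -∞; each term tends to a finite value or vanishes.
Limit = 2.

Final answer: 2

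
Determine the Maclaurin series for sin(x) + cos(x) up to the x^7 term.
-x^7/5040 - x^6/720 + x^5/120 + x^4/24 - x^3/6 - x^2/2 + x + 1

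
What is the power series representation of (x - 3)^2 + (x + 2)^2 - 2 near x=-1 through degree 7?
15 - 6·(x + 1) + 2·(x + 1)^2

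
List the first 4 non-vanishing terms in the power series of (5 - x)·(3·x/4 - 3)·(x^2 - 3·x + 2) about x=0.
9·x^3 - 147·x^2/4 + 117·x/2 - 30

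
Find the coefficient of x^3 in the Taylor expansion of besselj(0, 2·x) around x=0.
Expand to order 3: besselj(0, 2·x) = 1 - x^2 + O(x^4).
The coefficient of x^3 is 0.

Final answer: 0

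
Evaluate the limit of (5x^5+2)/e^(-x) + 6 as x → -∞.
The quotient is an ∞/∞ indeterminate form as x → -∞.
Compare growth rates of the dominant terms (exponentials ≫ polynomials ≫ logarithms), or apply L'Hôpital's rule; the quotient → 0.
Adding the constant: 0 + 6 = 6. Limit = 6.

Final answer: 6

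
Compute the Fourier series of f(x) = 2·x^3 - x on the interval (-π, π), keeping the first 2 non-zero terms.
(-26 + 4·π^2)·sin(x) + (4 - 2·π^2)·sin(2·x)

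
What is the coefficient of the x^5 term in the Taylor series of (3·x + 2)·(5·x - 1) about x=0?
Expand to order 5: (3·x + 2)·(5·x - 1) = 15·x^2 + 7·x - 2 + O(x^6).
The coefficient of x^5 is 0.

Final answer: 0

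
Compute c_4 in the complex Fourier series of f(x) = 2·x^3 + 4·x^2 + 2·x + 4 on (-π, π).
Compute the real Fourier coefficients first: a_4 = 1, b_4 = -π^2 - 5/8.
Then c_4 = (a_4 − i·b_4)/2 = 1/2 + 5·i/16 + i·π^2/2.

Final answer: 1/2 + 5·i/16 + i·π^2/2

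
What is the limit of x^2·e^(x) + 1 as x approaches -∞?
The product is a 0·∞ indeterminate form at x → -∞.
Rewrite the product as x^2 / e^(-x) (an ∞/∞ form) and apply L'Hôpital, or use the standard hierarchy e^(|x|) ≫ |x^2| as x → -∞.
The indeterminate product → 0, so the limit = 1.

Final answer: 1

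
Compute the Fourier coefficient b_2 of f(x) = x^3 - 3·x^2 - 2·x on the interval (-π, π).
b_2 = (1/π) ∫_{-π}^{π} f(x)·sin(2x) dx.
Evaluate the integral (use parity and integration by parts as needed): b_2 = 7/2 - π^2.

Final answer: 7/2 - π^2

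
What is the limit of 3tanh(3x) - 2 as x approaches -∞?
Evaluate the dominant behaviour as x → -∞; each term tends to a finite value or vanishes.
Limit = -5.

Final answer: -5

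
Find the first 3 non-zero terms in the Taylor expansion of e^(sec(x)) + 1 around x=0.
e·x^4/3 + e·x^2/2 + 1 + e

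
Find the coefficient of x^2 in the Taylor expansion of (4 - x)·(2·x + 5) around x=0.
Expand to order 2: (4 - x)·(2·x + 5) = -2·x^2 + 3·x + 20 + O(x^3).
The coefficient of x^2 is -2.

Final answer: -2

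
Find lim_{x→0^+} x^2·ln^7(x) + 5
The product is a 0·∞ indeterminate form at x → 0⁺.
Rewrite the product as ln^7(x) / x^(-2) and apply L'Hôpital, or use the standard hierarchy x^(-2) ≫ |ln x|^7 as x → 0⁺.
The indeterminate product → 0, so the limit = 5.

Final answer: 5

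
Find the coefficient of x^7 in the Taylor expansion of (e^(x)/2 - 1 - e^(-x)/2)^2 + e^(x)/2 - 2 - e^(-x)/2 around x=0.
Expand to order 7: (e^(x)/2 - 1 - e^(-x)/2)^2 + e^(x)/2 - 2 - e^(-x)/2 = -x^7/5040 + 2·x^6/45 - x^5/120 + x^4/3 - x^3/6 + x^2 - x - 1 + O(x^8).
The coefficient of x^7 is -1/5040.

Final answer: -1/5040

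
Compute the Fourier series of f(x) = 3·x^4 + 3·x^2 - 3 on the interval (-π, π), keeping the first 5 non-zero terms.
(132 - 24·π^2)·cos(x) + (-6 + 6·π^2)·cos(2·x) + (4/9 - 8·π^2/3)·cos(3·x) + (3/16 + 3·π^2/2)·cos(4·x) - 3 + π^2 + 3·π^4/5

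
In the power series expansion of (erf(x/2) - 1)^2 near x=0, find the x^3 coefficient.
Expand to order 3: (erf(x/2) - 1)^2 = x^3/(6·√(π)) + x^2/π - 2·x/√(π) + 1 + O(x^4).
The coefficient of x^3 is 1/(6·√(π)).

Final answer: 1/(6·√(π))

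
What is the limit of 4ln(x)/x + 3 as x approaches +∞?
The quotient is an ∞/∞ indeterminate form as x → +∞.
The polynomial denominator x dominates the logarithmic numerator (any positive power of x ≫ ln(x) as x → ∞), so the quotient → 0.
Adding the constant: 0 + 3 = 3. Limit = 3.

Final answer: 3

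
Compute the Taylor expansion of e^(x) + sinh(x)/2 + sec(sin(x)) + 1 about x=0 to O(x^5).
x^4/12 + x^3/4 + x^2 + 3·x/2 + 3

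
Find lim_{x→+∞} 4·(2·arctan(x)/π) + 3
Evaluate the dominant behaviour as x → +∞; each term tends to a finite value or vanishes.
Limit = 7.

Final answer: 7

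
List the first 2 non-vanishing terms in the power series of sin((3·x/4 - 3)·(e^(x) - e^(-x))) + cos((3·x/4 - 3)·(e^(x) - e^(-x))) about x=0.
1 - 6·x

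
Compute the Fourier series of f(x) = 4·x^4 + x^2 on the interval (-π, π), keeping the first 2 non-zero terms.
(188 - 32·π^2)·cos(x) + π^2/3 + 4·π^4/5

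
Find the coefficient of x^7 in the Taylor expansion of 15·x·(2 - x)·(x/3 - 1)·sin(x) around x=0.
Expand to order 7: 15·x·(2 - x)·(x/3 - 1)·sin(x) = 5·x^7/24 + 7·x^6/12 - 25·x^5/6 + 25·x^3 - 30·x^2 + O(x^8).
The coefficient of x^7 is 5/24.

Final answer: 5/24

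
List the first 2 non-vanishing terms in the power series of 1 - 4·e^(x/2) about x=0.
-2·x - 3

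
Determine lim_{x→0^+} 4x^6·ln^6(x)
This is a 0·∞ indeterminate form at x → 0⁺.
Rewrite the product as 4·ln^6(x) / x^(-6) and apply L'Hôpital, or use the standard hierarchy x^(-6) ≫ |ln x|^6 as x → 0⁺.
The indeterminate product → 0, so the limit = 0.

Final answer: 0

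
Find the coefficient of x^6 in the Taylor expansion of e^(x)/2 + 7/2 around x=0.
Expand to order 6: e^(x)/2 + 7/2 = x^6/1440 + x^5/240 + x^4/48 + x^3/12 + x^2/4 + x/2 + 4 + O(x^7).
The coefficient of x^6 is 1/1440.

Final answer: 1/1440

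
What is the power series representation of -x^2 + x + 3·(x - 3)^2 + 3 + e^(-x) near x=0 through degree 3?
-x^3/6 + 5·x^2/2 - 18·x + 31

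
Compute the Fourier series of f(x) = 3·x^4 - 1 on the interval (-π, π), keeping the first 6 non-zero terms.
(144 - 24·π^2)·cos(x) + (-9 + 6·π^2)·cos(2·x) + (16/9 - 8·π^2/3)·cos(3·x) + (-9/16 + 3·π^2/2)·cos(4·x) + (144/625 - 24·π^2/25)·cos(5·x) - 1 + 3·π^4/5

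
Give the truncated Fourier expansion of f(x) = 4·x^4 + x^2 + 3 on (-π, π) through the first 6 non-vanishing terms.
(188 - 32·π^2)·cos(x) + (-11 + 8·π^2)·cos(2·x) + (52/27 - 32·π^2/9)·cos(3·x) + (-1/2 + 2·π^2)·cos(4·x) + (92/625 - 32·π^2/25)·cos(5·x) + 3 + π^2/3 + 4·π^4/5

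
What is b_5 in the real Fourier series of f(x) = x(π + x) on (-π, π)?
b_5 = (1/π) ∫_{-π}^{π} f(x)·sin(5x) dx.
Evaluate the integral (use parity and integration by parts as needed): b_5 = 2·π/5.

Final answer: 2·π/5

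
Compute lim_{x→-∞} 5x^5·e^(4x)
This is a 0·∞ indeterminate form at x → -∞.
Rewrite the product as 5x^5 / e^(-4x) (an ∞/∞ form) and apply L'Hôpital, or use the standard hierarchy e^(4|x|) ≫ |x^5| as x → -∞.
The indeterminate product → 0, so the limit = 0.

Final answer: 0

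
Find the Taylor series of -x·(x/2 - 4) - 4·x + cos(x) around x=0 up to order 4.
x^4/24 - x^2 + 1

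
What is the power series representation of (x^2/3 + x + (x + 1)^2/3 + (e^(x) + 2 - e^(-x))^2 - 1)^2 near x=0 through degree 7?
2402·x^7/315 + 2254·x^6/135 + 116·x^5/3 + 508·x^4/9 + 892·x^3/9 + 1121·x^2/9 + 580·x/9 + 100/9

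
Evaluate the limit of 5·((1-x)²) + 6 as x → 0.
Direct substitution at x = 0 gives 11.

Final answer: 11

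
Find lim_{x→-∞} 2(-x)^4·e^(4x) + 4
The product is a 0·∞ indeterminate form at x → -∞.
Rewrite the product as 2(-x)^4 / e^(-4x) (an ∞/∞ form) and apply L'Hôpital, or use the standard hierarchy e^(4|x|) ≫ |(-x)^4| as x → -∞.
The indeterminate product → 0, so the limit = 4.

Final answer: 4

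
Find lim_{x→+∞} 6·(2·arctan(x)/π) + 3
Evaluate the dominant behaviour as x → +∞; each term tends to a finite value or vanishes.
Limit = 9.

Final answer: 9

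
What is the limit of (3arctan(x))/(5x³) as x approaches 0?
Both numerator and denominator → 0 as x → 0; this is a 0/0 indeterminate form.
Expand each to leading order near x = 0: numerator ~ 3·x, denominator ~ 5·x^3.
The limit of the ratio is ∞.

Final answer: ∞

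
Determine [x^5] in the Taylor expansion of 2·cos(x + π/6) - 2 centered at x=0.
Expand to order 5: 2·cos(x + π/6) - 2 = -x^5/120 + √(3)·x^4/24 + x^3/6 - √(3)·x^2/2 - x - 2 + √(3) + O(x^6).
The coefficient of x^5 is -1/120.

Final answer: -1/120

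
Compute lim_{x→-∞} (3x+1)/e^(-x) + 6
The quotient is an ∞/∞ indeterminate form as x → -∞.
Compare growth rates of the dominant terms (exponentials ≫ polynomials ≫ logarithms), or apply L'Hôpital's rule; the quotient → 0.
Adding the constant: 0 + 6 = 6. Limit = 6.

Final answer: 6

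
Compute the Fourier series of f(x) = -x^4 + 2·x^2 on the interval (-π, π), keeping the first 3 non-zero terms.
(-56 + 8·π^2)·cos(x) + (5 - 2·π^2)·cos(2·x) - π^4/5 + 2·π^2/3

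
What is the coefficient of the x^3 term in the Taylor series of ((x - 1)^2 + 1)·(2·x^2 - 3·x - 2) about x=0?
Expand to order 3: ((x - 1)^2 + 1)·(2·x^2 - 3·x - 2) = -7·x^3 + 8·x^2 - 2·x - 4 + O(x^4).
The coefficient of x^3 is -7.

Final answer: -7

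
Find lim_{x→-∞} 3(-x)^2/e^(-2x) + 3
The quotient is an ∞/∞ indeterminate form as x → -∞.
Compare growth rates of the dominant terms (exponentials ≫ polynomials ≫ logarithms), or apply L'Hôpital's rule; the quotient → 0.
Adding the constant: 0 + 3 = 3. Limit = 3.

Final answer: 3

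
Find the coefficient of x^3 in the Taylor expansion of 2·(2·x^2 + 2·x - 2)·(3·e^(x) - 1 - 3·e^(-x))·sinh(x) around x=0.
Expand to order 3: 2·(2·x^2 + 2·x - 2)·(3·e^(x) - 1 - 3·e^(-x))·sinh(x) = 62·x^3/3 - 28·x^2 + 4·x + O(x^4).
The coefficient of x^3 is 62/3.

Final answer: 62/3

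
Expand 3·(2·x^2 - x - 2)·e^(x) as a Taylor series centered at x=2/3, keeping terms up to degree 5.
-16·e^(2/3)/3 - e^(2/3)·(x - 2/3)/3 + 25·e^(2/3)·(x - 2/3)^2/3 + 137·e^(2/3)·(x - 2/3)^3/18 + 65·e^(2/3)·(x - 2/3)^4/18 + 419·e^(2/3)·(x - 2/3)^5/360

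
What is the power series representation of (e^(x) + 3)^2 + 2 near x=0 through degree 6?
7·x^6/72 + 19·x^5/60 + 11·x^4/12 + 7·x^3/3 + 5·x^2 + 8·x + 18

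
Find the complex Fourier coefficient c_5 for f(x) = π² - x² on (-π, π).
Compute the real Fourier coefficients first: a_5 = 4/25, b_5 = 0.
Then c_5 = (a_5 − i·b_5)/2 = 2/25.

Final answer: 2/25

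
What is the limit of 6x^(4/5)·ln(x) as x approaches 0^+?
This is a 0·∞ indeterminate form at x → 0⁺.
Rewrite the product as 6·ln(x) / x^(-4/5) and apply L'Hôpital, or use the standard hierarchy x^(-4/5) ≫ |ln x| as x → 0⁺.
The indeterminate product → 0, so the limit = 0.

Final answer: 0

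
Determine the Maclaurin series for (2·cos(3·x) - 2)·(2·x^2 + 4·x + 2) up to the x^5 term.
27·x^5 - 9·x^4/2 - 36·x^3 - 18·x^2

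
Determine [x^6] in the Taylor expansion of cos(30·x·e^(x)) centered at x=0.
Expand to order 6: cos(30·x·e^(x)) = -742800·x^6 + 134400·x^5 + 32850·x^4 - 900·x^3 - 450·x^2 + 1 + O(x^7).
The coefficient of x^6 is -742800.

Final answer: -742800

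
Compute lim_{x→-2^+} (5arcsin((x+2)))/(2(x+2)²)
Both numerator and denominator → 0 as x → -2^+; this is a 0/0 indeterminate form.
Expand each to leading order near x = -2: numerator ~ 5·(x + 2), denominator ~ 2·(x + 2)^2.
The limit of the ratio is ∞.

Final answer: ∞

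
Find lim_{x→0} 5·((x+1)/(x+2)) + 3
Direct substitution at x = 0 gives 11/2.

Final answer: 11/2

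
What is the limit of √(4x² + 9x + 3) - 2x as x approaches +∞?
As x → +∞: multiply by the conjugate to get (9x+3)/(√(4x²+9x+3)+2x); the denominator ~ 4x, so the limit is 9/4.
Limit = 9/4.

Final answer: 9/4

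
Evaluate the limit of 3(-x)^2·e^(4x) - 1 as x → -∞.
The product is a 0·∞ indeterminate form at x → -∞.
Rewrite the product as 3(-x)^2 / e^(-4x) (an ∞/∞ form) and apply L'Hôpital, or use the standard hierarchy e^(4|x|) ≫ |(-x)^2| as x → -∞.
The indeterminate product → 0, so the limit = -1.

Final answer: -1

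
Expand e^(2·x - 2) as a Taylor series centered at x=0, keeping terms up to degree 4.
2·x^4·e^(-2)/3 + 4·x^3·e^(-2)/3 + 2·x^2·e^(-2) + 2·x·e^(-2) + e^(-2)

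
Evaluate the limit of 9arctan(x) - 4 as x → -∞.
Evaluate the dominant behaviour as x → -∞; each term tends to a finite value or vanishes.
Limit = -9·π/2 - 4.

Final answer: -9·π/2 - 4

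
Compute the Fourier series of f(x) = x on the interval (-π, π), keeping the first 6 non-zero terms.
2·sin(x) - sin(2·x) + 2·sin(3·x)/3 - sin(4·x)/2 + 2·sin(5·x)/5 - sin(6·x)/3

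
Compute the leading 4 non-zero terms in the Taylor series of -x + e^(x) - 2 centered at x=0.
x^4/24 + x^3/6 + x^2/2 - 1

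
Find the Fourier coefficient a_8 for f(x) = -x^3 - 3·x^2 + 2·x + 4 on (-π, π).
a_8 = (1/π) ∫_{-π}^{π} f(x)·cos(8x) dx.
Evaluate the integral (use parity and integration by parts as needed): a_8 = -3/16.

Final answer: -3/16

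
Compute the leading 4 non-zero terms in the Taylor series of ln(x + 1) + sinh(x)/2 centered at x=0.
-x^4/4 + 5·x^3/12 - x^2/2 + 3·x/2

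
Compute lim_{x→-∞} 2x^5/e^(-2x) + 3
The quotient is an ∞/∞ indeterminate form as x → -∞.
Compare growth rates of the dominant terms (exponentials ≫ polynomials ≫ logarithms), or apply L'Hôpital's rule; the quotient → 0.
Adding the constant: 0 + 3 = 3. Limit = 3.

Final answer: 3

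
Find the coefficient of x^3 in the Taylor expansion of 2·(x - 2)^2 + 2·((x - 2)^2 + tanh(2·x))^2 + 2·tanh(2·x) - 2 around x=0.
Expand to order 3: 2·(x - 2)^2 + 2·((x - 2)^2 + tanh(2·x))^2 + 2·tanh(2·x) - 2 = -56·x^3 + 26·x^2 - 36·x + 38 + O(x^4).
The coefficient of x^3 is -56.

Final answer: -56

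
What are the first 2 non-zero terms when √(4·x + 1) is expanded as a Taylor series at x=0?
2·x + 1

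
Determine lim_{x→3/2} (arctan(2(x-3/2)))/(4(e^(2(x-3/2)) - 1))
Both numerator and denominator → 0 as x → 3/2; this is a 0/0 indeterminate form.
Expand each to leading order near x = 3/2: numerator ~ 2·(x - 3/2), denominator ~ 8·(x - 3/2).
The limit of the ratio is 1/4.

Final answer: 1/4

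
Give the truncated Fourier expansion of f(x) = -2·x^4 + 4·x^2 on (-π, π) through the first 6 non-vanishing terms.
(-112 + 16·π^2)·cos(x) + (10 - 4·π^2)·cos(2·x) + (-80/27 + 16·π^2/9)·cos(3·x) + (11/8 - π^2)·cos(4·x) + (-496/625 + 16·π^2/25)·cos(5·x) - 2·π^4/5 + 4·π^2/3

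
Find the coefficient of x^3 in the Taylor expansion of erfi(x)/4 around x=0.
Expand to order 3: erfi(x)/4 = x^3/(6·√(π)) + x/(2·√(π)) + O(x^4).
The coefficient of x^3 is 1/(6·√(π)).

Final answer: 1/(6·√(π))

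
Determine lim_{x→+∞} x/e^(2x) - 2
The quotient is an ∞/∞ indeterminate form as x → +∞.
The exponential denominator e^(2x) dominates the polynomial numerator (e^x ≫ x as x → ∞), so the quotient → 0.
Adding the constant: 0 - 2 = -2. Limit = -2.

Final answer: -2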